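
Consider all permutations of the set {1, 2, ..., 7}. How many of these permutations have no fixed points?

1854

!7 = 7! · Σ_{k=0}^{7} (-1)^k/k!
= 7! - 7!/1! + 7!/2! - 7!/3! + 7!/4! - 7!/5! + 7!/6! - 7!/7!
= 5040 - 5040 + 2520 - 840 + 210 - 42 + 7 - 1
= 1854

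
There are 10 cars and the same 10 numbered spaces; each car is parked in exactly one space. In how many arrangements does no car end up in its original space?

1334961

!10 = 10! · Σ_{k=0}^{10} (-1)^k/k!
= 10! - 10!/1! + 10!/2! - 10!/3! + 10!/4! - 10!/5! + 10!/6! - 10!/7! + 10!/8! - 10!/9! + 10!/10!
= 3628800 - 3628800 + 1814400 - 604800 + 151200 - 30240 + 5040 - 720 + 90 - 10 + 1
= 1334961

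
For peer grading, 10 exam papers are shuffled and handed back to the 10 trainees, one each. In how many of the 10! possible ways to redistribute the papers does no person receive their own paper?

1334961

The number of derangements of 10 is !10 = Σ_{k=0}^{10} (-1)^k·10!/k!
= 10! - 10!/1! + 10!/2! - 10!/3! + 10!/4! - 10!/5! + 10!/6! - 10!/7! + 10!/8! - 10!/9! + 10!/10!
= 3628800 - 3628800 + 1814400 - 604800 + 151200 - 30240 + 5040 - 720 + 90 - 10 + 1
= 1334961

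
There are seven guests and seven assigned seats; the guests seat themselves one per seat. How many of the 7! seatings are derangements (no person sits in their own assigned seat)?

1854

The number of derangements of 7 is !7 = Σ_{k=0}^{7} (-1)^k·7!/k!
= 7! - 7!/1! + 7!/2! - 7!/3! + 7!/4! - 7!/5! + 7!/6! - 7!/7!
= 5040 - 5040 + 2520 - 840 + 210 - 42 + 7 - 1
= 1854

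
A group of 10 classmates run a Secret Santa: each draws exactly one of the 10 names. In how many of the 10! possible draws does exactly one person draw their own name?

Pick the single fixed position: C(10,1) = 10 ways.
The other 9 form a derangement: !9 = 133496.
Total: 10 × 133496 = 1334960.

1334960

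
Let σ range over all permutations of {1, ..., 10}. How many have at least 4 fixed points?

Sum C(10,i)·!(10-i) for i = 4..10:
  i=4: C(10,4)·!6 = 210·265 = 55650
  i=5: C(10,5)·!5 = 252·44 = 11088
  i=6: C(10,6)·!4 = 210·9 = 1890
  i=7: C(10,7)·!3 = 120·2 = 240
  i=8: C(10,8)·!2 = 45·1 = 45
  i=9: C(10,9)·!1 = 10·0 = 0
  i=10: C(10,10)·!0 = 1·1 = 1
Total = 68914.

68914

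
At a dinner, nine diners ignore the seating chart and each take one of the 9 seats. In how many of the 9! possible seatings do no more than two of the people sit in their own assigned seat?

333737

# with exactly i fixed is C(9,i)·!(9-i); sum over i=0..2:
  i=0: C(9,0)·!9 = 1·133496 = 133496
  i=1: C(9,1)·!8 = 9·14833 = 133497
  i=2: C(9,2)·!7 = 36·1854 = 66744
Total = 333737.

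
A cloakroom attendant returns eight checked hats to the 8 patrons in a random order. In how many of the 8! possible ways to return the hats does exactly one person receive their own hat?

14832

Pick the single fixed position: C(8,1) = 8 ways.
The remaining 7 must be deranged: !7 = 1854.
Total: 8 × 1854 = 14832.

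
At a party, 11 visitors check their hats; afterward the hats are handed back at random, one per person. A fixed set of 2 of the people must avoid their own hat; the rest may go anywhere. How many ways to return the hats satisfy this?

Let A_j be the event that the j-th constrained one is fixed. By inclusion-exclusion over the 2 events:
Σ_{j=0}^{2} (-1)^j C(2,j)(11-j)!
= C(2,0)·11! - C(2,1)·10! + C(2,2)·9!
= 39916800 - 7257600 + 362880
= 33022080

33022080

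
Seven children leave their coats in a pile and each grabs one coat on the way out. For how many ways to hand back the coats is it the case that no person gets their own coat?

By inclusion-exclusion, !7 = Σ (-1)^k · 7!/k! for k=0..7
= 7! - 7!/1! + 7!/2! - 7!/3! + 7!/4! - 7!/5! + 7!/6! - 7!/7!
= 5040 - 5040 + 2520 - 840 + 210 - 42 + 7 - 1
= 1854

1854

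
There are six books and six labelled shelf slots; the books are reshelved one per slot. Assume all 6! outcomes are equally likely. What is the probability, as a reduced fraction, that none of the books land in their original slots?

Favorable outcomes: !6 = 265.
Total outcomes: 6! = 720.
Probability = 265/720 = 53/144.

53/144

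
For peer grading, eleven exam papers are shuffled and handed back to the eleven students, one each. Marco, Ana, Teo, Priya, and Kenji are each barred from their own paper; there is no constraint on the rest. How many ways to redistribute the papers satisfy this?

25022880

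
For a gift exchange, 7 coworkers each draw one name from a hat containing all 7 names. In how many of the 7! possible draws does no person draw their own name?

1854

Recurrence: !7 = 7·!6 + (-1)^7.
!7 = 7·265 - 1 = 1854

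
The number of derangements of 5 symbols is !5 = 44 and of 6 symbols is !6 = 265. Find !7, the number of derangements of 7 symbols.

1854

!7 = (7-1)·(!6 + !5) = 6·(265 + 44) = 6·309 = 1854.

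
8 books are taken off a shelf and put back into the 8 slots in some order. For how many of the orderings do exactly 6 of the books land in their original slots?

Choose which 6 of the 8 are fixed: C(8,6) = 28.
The other 2 form a derangement: !2 = 1.
Total: 28 × 1 = 28.

28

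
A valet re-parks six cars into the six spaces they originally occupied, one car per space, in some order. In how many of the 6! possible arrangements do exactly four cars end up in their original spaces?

Choose which 4 of the 6 are fixed: C(6,4) = 15.
The other 2 form a derangement: !2 = 1.
Total: 15 × 1 = 15.

15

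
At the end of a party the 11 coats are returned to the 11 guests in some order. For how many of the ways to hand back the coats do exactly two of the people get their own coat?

7342280

Choose which 2 of the 11 are fixed: C(11,2) = 55.
The remaining 9 must be deranged: !9 = 133496.
Total: 55 × 133496 = 7342280.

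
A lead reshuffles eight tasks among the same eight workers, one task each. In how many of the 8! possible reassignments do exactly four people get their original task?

630

Choose which 4 of the 8 are fixed: C(8,4) = 70.
The other 4 form a derangement: !4 = 9.
Total: 70 × 9 = 630.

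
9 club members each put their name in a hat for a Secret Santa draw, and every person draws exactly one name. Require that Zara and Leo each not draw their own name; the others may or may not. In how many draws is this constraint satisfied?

287280

Inclusion-exclusion on the 2 forbidden self-matches:
Σ_{j=0}^{2} (-1)^j C(2,j)(9-j)!
= C(2,0)·9! - C(2,1)·8! + C(2,2)·7!
= 362880 - 80640 + 5040
= 287280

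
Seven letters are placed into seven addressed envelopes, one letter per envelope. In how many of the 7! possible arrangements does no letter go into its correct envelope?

!7 is the nearest integer to 7!/e.
7! = 5040, and 5040/e ≈ 1854.11, so !7 = 1854.

1854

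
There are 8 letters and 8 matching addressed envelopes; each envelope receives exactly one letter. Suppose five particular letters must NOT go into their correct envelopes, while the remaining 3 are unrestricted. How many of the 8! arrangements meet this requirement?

21234

Inclusion-exclusion on the 5 forbidden self-matches:
Σ_{j=0}^{5} (-1)^j C(5,j)(8-j)!
= C(5,0)·8! - C(5,1)·7! + C(5,2)·6! - C(5,3)·5! + C(5,4)·4! - C(5,5)·3!
= 40320 - 25200 + 7200 - 1200 + 120 - 6
= 21234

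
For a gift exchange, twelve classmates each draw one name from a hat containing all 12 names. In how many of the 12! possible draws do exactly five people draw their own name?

Choose which 5 of the 12 are fixed: C(12,5) = 792.
The remaining 7 must be deranged: !7 = 1854.
Total: 792 × 1854 = 1468368.

1468368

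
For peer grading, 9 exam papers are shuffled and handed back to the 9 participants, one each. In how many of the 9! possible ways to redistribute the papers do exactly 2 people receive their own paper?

66744

Pick the 2 fixed positions: C(9,2) = 36 ways.
The other 7 form a derangement: !7 = 1854.
Total: 36 × 1854 = 66744.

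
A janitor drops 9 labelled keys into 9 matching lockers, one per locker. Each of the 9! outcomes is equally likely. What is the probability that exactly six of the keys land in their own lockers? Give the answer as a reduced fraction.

1/2160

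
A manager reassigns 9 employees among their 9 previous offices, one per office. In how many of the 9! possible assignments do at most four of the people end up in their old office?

361541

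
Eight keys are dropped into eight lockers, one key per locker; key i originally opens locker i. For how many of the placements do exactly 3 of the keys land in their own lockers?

2464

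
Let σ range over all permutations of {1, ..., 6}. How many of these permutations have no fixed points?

265

By inclusion-exclusion, !6 = Σ (-1)^k · 6!/k! for k=0..6
= 6! - 6!/1! + 6!/2! - 6!/3! + 6!/4! - 6!/5! + 6!/6!
= 720 - 720 + 360 - 120 + 30 - 6 + 1
= 265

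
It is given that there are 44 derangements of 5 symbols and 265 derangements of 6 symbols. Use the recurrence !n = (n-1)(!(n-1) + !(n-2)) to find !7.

!7 = (7-1)·(!6 + !5) = 6·(265 + 44) = 6·309 = 1854.

1854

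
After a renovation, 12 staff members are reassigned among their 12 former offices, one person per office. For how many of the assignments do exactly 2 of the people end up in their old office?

88107426

Choose which 2 of the 12 are fixed: C(12,2) = 66.
The other 10 form a derangement: !10 = 1334961.
Total: 66 × 1334961 = 88107426.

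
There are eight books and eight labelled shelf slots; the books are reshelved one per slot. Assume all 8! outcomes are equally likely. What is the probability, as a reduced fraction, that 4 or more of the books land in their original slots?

Favorable outcomes: Σ_{i≥4} C(8,i)·!(8-i) = 70·9 + 56·2 + 28·1 + 8·0 + 1·1 = 771.
Total outcomes: 8! = 40320.
Probability = 771/40320 = 257/13440.

257/13440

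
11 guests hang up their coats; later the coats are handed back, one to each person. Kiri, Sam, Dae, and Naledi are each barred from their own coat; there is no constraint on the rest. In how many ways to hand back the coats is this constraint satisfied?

27422640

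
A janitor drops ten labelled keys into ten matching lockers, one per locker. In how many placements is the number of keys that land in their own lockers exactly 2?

667485

Pick the 2 fixed positions: C(10,2) = 45 ways.
The other 8 form a derangement: !8 = 14833.
Total: 45 × 14833 = 667485.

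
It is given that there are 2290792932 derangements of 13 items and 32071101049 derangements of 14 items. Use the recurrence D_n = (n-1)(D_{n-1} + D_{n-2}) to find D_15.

481066515734

D_15 = (15-1)·(D_14 + D_13) = 14·(32071101049 + 2290792932) = 14·34361893981 = 481066515734.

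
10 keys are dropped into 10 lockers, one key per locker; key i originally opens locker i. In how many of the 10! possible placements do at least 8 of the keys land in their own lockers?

Sum C(10,i)·!(10-i) for i = 8..10:
  i=8: C(10,8)·!2 = 45·1 = 45
  i=9: C(10,9)·!1 = 10·0 = 0
  i=10: C(10,10)·!0 = 1·1 = 1
Total = 46.

46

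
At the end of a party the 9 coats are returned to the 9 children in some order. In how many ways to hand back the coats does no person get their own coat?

By inclusion-exclusion, !9 = Σ (-1)^k · 9!/k! for k=0..9
= 9! - 9!/1! + 9!/2! - 9!/3! + 9!/4! - 9!/5! + 9!/6! - 9!/7! + 9!/8! - 9!/9!
= 362880 - 362880 + 181440 - 60480 + 15120 - 3024 + 504 - 72 + 9 - 1
= 133496

133496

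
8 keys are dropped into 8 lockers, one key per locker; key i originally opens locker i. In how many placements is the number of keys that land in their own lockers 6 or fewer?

40319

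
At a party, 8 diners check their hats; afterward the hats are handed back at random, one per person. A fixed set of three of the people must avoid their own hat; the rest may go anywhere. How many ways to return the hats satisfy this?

Inclusion-exclusion on the 3 forbidden self-matches:
Σ_{j=0}^{3} (-1)^j C(3,j)(8-j)!
= C(3,0)·8! - C(3,1)·7! + C(3,2)·6! - C(3,3)·5!
= 40320 - 15120 + 2160 - 120
= 27240

27240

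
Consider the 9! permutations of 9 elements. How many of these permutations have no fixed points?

133496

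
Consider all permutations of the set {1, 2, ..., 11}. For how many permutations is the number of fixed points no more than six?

39913444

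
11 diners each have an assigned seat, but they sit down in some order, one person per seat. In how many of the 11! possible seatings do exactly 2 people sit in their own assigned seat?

7342280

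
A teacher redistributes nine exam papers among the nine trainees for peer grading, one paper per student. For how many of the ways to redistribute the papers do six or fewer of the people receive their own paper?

362843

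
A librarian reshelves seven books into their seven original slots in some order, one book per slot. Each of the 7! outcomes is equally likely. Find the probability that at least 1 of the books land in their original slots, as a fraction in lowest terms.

177/280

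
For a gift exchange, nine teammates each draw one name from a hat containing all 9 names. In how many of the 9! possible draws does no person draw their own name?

133496

!9 is the nearest integer to 9!/e.
9! = 362880, and 362880/e ≈ 133496.09, so !9 = 133496.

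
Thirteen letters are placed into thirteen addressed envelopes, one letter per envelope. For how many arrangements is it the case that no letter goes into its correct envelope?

Use !n = (n-1)(!(n-1) + !(n-2)).
!13 = 12·(176214841 + 14684570) = 12·190899411 = 2290792932

2290792932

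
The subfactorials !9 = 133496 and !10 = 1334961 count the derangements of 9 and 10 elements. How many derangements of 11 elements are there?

14684570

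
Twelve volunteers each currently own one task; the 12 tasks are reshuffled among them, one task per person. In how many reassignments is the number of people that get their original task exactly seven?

34848

Choose which 7 of the 12 are fixed: C(12,7) = 792.
The remaining 5 must be deranged: !5 = 44.
Total: 792 × 44 = 34848.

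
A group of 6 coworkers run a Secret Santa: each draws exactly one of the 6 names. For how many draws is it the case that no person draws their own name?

Use !n = (n-1)(!(n-1) + !(n-2)).
!6 = 5·(44 + 9) = 5·53 = 265

265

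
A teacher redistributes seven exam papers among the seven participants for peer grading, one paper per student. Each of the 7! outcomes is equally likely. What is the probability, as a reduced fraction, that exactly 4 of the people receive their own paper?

1/72

Favorable outcomes: C(7,4)·!3 = 35·2 = 70.
Total outcomes: 7! = 5040.
Probability = 70/5040 = 1/72.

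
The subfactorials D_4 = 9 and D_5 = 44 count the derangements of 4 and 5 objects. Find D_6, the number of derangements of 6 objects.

D_6 = (6-1)·(D_5 + D_4) = 5·(44 + 9) = 5·53 = 265.

265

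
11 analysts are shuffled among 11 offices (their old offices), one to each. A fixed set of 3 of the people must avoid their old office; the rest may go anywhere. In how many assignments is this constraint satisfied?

Let A_j be the event that the j-th constrained one is fixed. By inclusion-exclusion over the 3 events:
Σ_{j=0}^{3} (-1)^j C(3,j)(11-j)!
= C(3,0)·11! - C(3,1)·10! + C(3,2)·9! - C(3,3)·8!
= 39916800 - 10886400 + 1088640 - 40320
= 30078720

30078720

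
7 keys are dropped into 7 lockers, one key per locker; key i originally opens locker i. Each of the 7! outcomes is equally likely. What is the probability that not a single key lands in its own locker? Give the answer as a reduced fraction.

Favorable outcomes: !7 = 1854.
Total outcomes: 7! = 5040.
Probability = 1854/5040 = 103/280.

103/280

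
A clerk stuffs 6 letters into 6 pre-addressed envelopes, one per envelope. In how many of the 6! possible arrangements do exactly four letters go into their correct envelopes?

15

Pick the 4 fixed positions: C(6,4) = 15 ways.
The other 2 form a derangement: !2 = 1.
Total: 15 × 1 = 15.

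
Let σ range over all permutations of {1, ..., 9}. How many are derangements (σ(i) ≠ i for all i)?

133496

The subfactorial !9 = [9!/e] (nearest integer).
9! = 362880, and 362880/e ≈ 133496.09, so !9 = 133496.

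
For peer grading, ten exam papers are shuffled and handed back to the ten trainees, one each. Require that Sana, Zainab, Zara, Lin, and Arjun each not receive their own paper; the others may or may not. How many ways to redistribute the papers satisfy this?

Let A_j be the event that the j-th constrained one is fixed. By inclusion-exclusion over the 5 events:
Σ_{j=0}^{5} (-1)^j C(5,j)(10-j)!
= C(5,0)·10! - C(5,1)·9! + C(5,2)·8! - C(5,3)·7! + C(5,4)·6! - C(5,5)·5!
= 3628800 - 1814400 + 403200 - 50400 + 3600 - 120
= 2170680

2170680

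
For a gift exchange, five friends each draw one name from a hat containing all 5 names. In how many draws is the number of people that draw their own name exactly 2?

Pick the 2 fixed positions: C(5,2) = 10 ways.
The other 3 form a derangement: !3 = 2.
Total: 10 × 2 = 20.

20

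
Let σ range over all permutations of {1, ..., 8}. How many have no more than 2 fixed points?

Sum C(8,i)·!(8-i) for i = 0..2:
  i=0: C(8,0)·!8 = 1·14833 = 14833
  i=1: C(8,1)·!7 = 8·1854 = 14832
  i=2: C(8,2)·!6 = 28·265 = 7420
Total = 37085.

37085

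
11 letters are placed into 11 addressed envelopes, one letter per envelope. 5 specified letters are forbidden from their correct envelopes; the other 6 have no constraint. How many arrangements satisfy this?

25022880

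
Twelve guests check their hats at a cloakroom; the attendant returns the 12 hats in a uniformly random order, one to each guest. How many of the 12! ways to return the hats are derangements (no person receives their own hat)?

176214841

Use !n = (n-1)(!(n-1) + !(n-2)).
!12 = 11·(14684570 + 1334961) = 11·16019531 = 176214841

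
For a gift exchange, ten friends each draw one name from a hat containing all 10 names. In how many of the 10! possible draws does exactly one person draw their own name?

Choose which one of the 10 is fixed: C(10,1) = 10.
The other 9 form a derangement: !9 = 133496.
Total: 10 × 133496 = 1334960.

1334960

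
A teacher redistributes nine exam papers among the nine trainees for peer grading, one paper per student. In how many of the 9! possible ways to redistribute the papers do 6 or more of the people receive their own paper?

205

Sum C(9,i)·!(9-i) for i = 6..9:
  i=6: C(9,6)·!3 = 84·2 = 168
  i=7: C(9,7)·!2 = 36·1 = 36
  i=8: C(9,8)·!1 = 9·0 = 0
  i=9: C(9,9)·!0 = 1·1 = 1
Total = 205.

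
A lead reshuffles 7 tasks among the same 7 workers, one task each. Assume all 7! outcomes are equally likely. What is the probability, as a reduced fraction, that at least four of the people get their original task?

23/1260

Favorable outcomes: Σ_{i≥4} C(7,i)·!(7-i) = 35·2 + 21·1 + 7·0 + 1·1 = 92.
Total outcomes: 7! = 5040.
Probability = 92/5040 = 23/1260.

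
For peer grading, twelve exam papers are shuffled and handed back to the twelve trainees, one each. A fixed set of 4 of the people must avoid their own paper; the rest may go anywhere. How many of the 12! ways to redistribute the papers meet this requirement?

Let A_j be the event that the j-th constrained one is fixed. By inclusion-exclusion over the 4 events:
Σ_{j=0}^{4} (-1)^j C(4,j)(12-j)!
= C(4,0)·12! - C(4,1)·11! + C(4,2)·10! - C(4,3)·9! + C(4,4)·8!
= 479001600 - 159667200 + 21772800 - 1451520 + 40320
= 339696000

339696000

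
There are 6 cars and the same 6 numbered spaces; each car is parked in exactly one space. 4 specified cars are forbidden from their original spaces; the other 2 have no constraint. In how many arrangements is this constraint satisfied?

Let A_j be the event that the j-th constrained one is fixed. By inclusion-exclusion over the 4 events:
Σ_{j=0}^{4} (-1)^j C(4,j)(6-j)!
= C(4,0)·6! - C(4,1)·5! + C(4,2)·4! - C(4,3)·3! + C(4,4)·2!
= 720 - 480 + 144 - 24 + 2
= 362

362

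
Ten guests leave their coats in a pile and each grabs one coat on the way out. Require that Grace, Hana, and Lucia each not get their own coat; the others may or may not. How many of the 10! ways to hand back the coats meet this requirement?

2656080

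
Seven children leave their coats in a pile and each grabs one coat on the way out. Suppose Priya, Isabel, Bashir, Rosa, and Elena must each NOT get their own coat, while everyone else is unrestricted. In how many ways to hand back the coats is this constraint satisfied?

Inclusion-exclusion on the 5 forbidden self-matches:
Σ_{j=0}^{5} (-1)^j C(5,j)(7-j)!
= C(5,0)·7! - C(5,1)·6! + C(5,2)·5! - C(5,3)·4! + C(5,4)·3! - C(5,5)·2!
= 5040 - 3600 + 1200 - 240 + 30 - 2
= 2428

2428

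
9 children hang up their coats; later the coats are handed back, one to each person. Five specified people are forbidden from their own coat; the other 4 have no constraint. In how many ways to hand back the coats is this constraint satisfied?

205056

Inclusion-exclusion on the 5 forbidden self-matches:
Σ_{j=0}^{5} (-1)^j C(5,j)(9-j)!
= C(5,0)·9! - C(5,1)·8! + C(5,2)·7! - C(5,3)·6! + C(5,4)·5! - C(5,5)·4!
= 362880 - 201600 + 50400 - 7200 + 600 - 24
= 205056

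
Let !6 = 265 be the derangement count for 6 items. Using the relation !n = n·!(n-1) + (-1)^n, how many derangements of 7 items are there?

1854

!7 = 7·265 - 1 = 1854.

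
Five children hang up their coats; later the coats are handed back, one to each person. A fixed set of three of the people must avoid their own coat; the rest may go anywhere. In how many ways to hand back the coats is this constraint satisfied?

64

Inclusion-exclusion on the 3 forbidden self-matches:
Σ_{j=0}^{3} (-1)^j C(3,j)(5-j)!
= C(3,0)·5! - C(3,1)·4! + C(3,2)·3! - C(3,3)·2!
= 120 - 72 + 18 - 2
= 64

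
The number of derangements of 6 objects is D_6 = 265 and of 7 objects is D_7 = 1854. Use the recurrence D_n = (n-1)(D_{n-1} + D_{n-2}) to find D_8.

14833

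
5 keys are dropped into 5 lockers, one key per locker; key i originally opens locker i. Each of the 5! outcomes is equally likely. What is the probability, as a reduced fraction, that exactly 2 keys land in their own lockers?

1/6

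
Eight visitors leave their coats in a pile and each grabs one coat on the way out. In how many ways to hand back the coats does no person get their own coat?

14833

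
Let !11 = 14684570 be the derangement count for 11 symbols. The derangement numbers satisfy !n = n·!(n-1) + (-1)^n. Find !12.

176214841

!12 = 12·14684570 + 1 = 176214841.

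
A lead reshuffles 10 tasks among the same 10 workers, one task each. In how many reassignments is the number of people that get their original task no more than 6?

3628514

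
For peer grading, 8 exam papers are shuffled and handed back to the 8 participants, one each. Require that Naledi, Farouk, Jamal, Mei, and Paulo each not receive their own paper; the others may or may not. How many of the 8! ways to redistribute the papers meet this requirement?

21234

Inclusion-exclusion on the 5 forbidden self-matches:
Σ_{j=0}^{5} (-1)^j C(5,j)(8-j)!
= C(5,0)·8! - C(5,1)·7! + C(5,2)·6! - C(5,3)·5! + C(5,4)·4! - C(5,5)·3!
= 40320 - 25200 + 7200 - 1200 + 120 - 6
= 21234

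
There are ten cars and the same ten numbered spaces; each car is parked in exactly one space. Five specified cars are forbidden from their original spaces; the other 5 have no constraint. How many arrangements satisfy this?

Let A_j be the event that the j-th constrained one is fixed. By inclusion-exclusion over the 5 events:
Σ_{j=0}^{5} (-1)^j C(5,j)(10-j)!
= C(5,0)·10! - C(5,1)·9! + C(5,2)·8! - C(5,3)·7! + C(5,4)·6! - C(5,5)·5!
= 3628800 - 1814400 + 403200 - 50400 + 3600 - 120
= 2170680

2170680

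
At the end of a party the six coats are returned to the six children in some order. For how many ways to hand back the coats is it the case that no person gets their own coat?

Use !n = (n-1)(!(n-1) + !(n-2)).
!6 = 5·(44 + 9) = 5·53 = 265

265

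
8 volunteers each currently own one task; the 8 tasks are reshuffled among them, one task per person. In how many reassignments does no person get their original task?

By inclusion-exclusion, !8 = Σ (-1)^k · 8!/k! for k=0..8
= 8! - 8!/1! + 8!/2! - 8!/3! + 8!/4! - 8!/5! + 8!/6! - 8!/7! + 8!/8!
= 40320 - 40320 + 20160 - 6720 + 1680 - 336 + 56 - 8 + 1
= 14833

14833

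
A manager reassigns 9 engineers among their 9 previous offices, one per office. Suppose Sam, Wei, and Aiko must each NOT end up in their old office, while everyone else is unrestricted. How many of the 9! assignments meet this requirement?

256320

Let A_j be the event that the j-th constrained one is fixed. By inclusion-exclusion over the 3 events:
Σ_{j=0}^{3} (-1)^j C(3,j)(9-j)!
= C(3,0)·9! - C(3,1)·8! + C(3,2)·7! - C(3,3)·6!
= 362880 - 120960 + 15120 - 720
= 256320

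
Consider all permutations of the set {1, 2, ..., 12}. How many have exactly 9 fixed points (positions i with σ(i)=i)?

Pick the 9 fixed positions: C(12,9) = 220 ways.
The other 3 form a derangement: !3 = 2.
Total: 220 × 2 = 440.

440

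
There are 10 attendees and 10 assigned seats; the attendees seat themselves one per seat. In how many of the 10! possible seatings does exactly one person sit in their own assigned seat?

Choose which one of the 10 is fixed: C(10,1) = 10.
The remaining 9 must be deranged: !9 = 133496.
Total: 10 × 133496 = 1334960.

1334960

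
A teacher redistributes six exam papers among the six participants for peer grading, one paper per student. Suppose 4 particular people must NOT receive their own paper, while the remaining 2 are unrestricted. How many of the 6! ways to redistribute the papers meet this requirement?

Let A_j be the event that the j-th constrained one is fixed. By inclusion-exclusion over the 4 events:
Σ_{j=0}^{4} (-1)^j C(4,j)(6-j)!
= C(4,0)·6! - C(4,1)·5! + C(4,2)·4! - C(4,3)·3! + C(4,4)·2!
= 720 - 480 + 144 - 24 + 2
= 362

362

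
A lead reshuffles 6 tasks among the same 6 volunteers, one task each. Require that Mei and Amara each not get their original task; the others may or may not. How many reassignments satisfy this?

504

Inclusion-exclusion on the 2 forbidden self-matches:
Σ_{j=0}^{2} (-1)^j C(2,j)(6-j)!
= C(2,0)·6! - C(2,1)·5! + C(2,2)·4!
= 720 - 240 + 24
= 504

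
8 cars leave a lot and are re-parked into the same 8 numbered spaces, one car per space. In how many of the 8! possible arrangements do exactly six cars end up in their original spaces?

28

Pick the 6 fixed positions: C(8,6) = 28 ways.
The remaining 2 must be deranged: !2 = 1.
Total: 28 × 1 = 28.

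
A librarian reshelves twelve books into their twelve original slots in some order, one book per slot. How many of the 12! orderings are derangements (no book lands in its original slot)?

176214841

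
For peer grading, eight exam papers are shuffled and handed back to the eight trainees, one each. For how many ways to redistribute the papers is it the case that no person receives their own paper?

!8 = 8! · Σ_{k=0}^{8} (-1)^k/k!
= 8! - 8!/1! + 8!/2! - 8!/3! + 8!/4! - 8!/5! + 8!/6! - 8!/7! + 8!/8!
= 40320 - 40320 + 20160 - 6720 + 1680 - 336 + 56 - 8 + 1
= 14833

14833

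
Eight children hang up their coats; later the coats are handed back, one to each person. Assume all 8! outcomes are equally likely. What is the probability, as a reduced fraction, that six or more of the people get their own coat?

29/40320

Favorable outcomes: Σ_{i≥6} C(8,i)·!(8-i) = 28·1 + 8·0 + 1·1 = 29.
Total outcomes: 8! = 40320.
Probability = 29/40320 = 29/40320.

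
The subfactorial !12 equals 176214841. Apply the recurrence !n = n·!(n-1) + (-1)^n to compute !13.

!13 = 13·176214841 - 1 = 2290792932.

2290792932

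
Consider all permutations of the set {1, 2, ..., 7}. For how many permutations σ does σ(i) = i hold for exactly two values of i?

Pick the 2 fixed positions: C(7,2) = 21 ways.
The remaining 5 must be deranged: !5 = 44.
Total: 21 × 44 = 924.

924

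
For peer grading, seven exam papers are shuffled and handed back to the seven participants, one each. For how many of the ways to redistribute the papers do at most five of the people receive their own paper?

5039

# with exactly i fixed is C(7,i)·!(7-i); sum over i=0..5:
  i=0: C(7,0)·!7 = 1·1854 = 1854
  i=1: C(7,1)·!6 = 7·265 = 1855
  i=2: C(7,2)·!5 = 21·44 = 924
  i=3: C(7,3)·!4 = 35·9 = 315
  i=4: C(7,4)·!3 = 35·2 = 70
  i=5: C(7,5)·!2 = 21·1 = 21
Total = 5039.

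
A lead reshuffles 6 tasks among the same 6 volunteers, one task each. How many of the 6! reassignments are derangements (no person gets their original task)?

265

Recurrence: !6 = 5·(!5 + !4).
!6 = 5·(44 + 9) = 5·53 = 265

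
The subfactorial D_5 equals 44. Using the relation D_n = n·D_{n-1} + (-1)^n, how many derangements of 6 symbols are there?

D_6 = 6·44 + 1 = 265.

265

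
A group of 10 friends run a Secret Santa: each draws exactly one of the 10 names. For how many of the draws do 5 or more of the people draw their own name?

Sum C(10,i)·!(10-i) for i = 5..10:
  i=5: C(10,5)·!5 = 252·44 = 11088
  i=6: C(10,6)·!4 = 210·9 = 1890
  i=7: C(10,7)·!3 = 120·2 = 240
  i=8: C(10,8)·!2 = 45·1 = 45
  i=9: C(10,9)·!1 = 10·0 = 0
  i=10: C(10,10)·!0 = 1·1 = 1
Total = 13264.

13264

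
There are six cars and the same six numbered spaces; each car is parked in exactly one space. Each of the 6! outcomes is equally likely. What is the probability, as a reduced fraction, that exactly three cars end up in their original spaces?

Favorable outcomes: C(6,3)·!3 = 20·2 = 40.
Total outcomes: 6! = 720.
Probability = 40/720 = 1/18.

1/18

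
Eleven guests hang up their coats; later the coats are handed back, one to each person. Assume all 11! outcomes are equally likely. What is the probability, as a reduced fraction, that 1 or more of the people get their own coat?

Favorable outcomes: Σ_{i≥1} C(11,i)·!(11-i) = 11·1334961 + 55·133496 + 165·14833 + 330·1854 + 462·265 + 462·44 + 330·9 + 165·2 + 55·1 + 11·0 + 1·1 = 25232230.
Total outcomes: 11! = 39916800.
Probability = 25232230/39916800 = 2523223/3991680.

2523223/3991680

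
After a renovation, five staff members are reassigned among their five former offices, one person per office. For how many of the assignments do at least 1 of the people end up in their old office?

Sum C(5,i)·!(5-i) for i = 1..5:
  i=1: C(5,1)·!4 = 5·9 = 45
  i=2: C(5,2)·!3 = 10·2 = 20
  i=3: C(5,3)·!2 = 10·1 = 10
  i=4: C(5,4)·!1 = 5·0 = 0
  i=5: C(5,5)·!0 = 1·1 = 1
Total = 76.

76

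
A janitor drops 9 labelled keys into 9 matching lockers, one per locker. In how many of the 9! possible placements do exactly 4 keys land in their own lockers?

Choose which 4 of the 9 are fixed: C(9,4) = 126.
The other 5 form a derangement: !5 = 44.
Total: 126 × 44 = 5544.

5544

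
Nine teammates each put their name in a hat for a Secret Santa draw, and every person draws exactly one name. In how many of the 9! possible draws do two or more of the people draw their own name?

95887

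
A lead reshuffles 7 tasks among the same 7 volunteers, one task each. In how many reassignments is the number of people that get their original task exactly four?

Pick the 4 fixed positions: C(7,4) = 35 ways.
The other 3 form a derangement: !3 = 2.
Total: 35 × 2 = 70.

70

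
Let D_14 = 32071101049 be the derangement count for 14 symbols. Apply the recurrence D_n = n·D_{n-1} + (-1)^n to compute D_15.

481066515734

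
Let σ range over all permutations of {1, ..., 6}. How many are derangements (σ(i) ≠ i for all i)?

The subfactorial !6 = [6!/e] (nearest integer).
6! = 720, and 720/e ≈ 264.87, so !6 = 265.

265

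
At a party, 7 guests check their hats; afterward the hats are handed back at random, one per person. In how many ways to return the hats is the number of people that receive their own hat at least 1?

3186

Sum C(7,i)·!(7-i) for i = 1..7:
  i=1: C(7,1)·!6 = 7·265 = 1855
  i=2: C(7,2)·!5 = 21·44 = 924
  i=3: C(7,3)·!4 = 35·9 = 315
  i=4: C(7,4)·!3 = 35·2 = 70
  i=5: C(7,5)·!2 = 21·1 = 21
  i=6: C(7,6)·!1 = 7·0 = 0
  i=7: C(7,7)·!0 = 1·1 = 1
Total = 3186.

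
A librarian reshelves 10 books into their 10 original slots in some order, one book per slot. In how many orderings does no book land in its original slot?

The subfactorial !10 = [10!/e] (nearest integer).
10! = 3628800, and 3628800/e ≈ 1334960.92, so !10 = 1334961.

1334961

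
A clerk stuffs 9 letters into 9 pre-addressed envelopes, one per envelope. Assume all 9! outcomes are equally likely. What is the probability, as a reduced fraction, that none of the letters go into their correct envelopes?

16687/45360

Favorable outcomes: !9 = 133496.
Total outcomes: 9! = 362880.
Probability = 133496/362880 = 16687/45360.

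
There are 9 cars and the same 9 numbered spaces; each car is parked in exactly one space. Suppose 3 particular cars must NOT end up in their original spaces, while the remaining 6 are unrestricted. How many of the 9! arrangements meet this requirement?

Let A_j be the event that the j-th constrained one is fixed. By inclusion-exclusion over the 3 events:
Σ_{j=0}^{3} (-1)^j C(3,j)(9-j)!
= C(3,0)·9! - C(3,1)·8! + C(3,2)·7! - C(3,3)·6!
= 362880 - 120960 + 15120 - 720
= 256320

256320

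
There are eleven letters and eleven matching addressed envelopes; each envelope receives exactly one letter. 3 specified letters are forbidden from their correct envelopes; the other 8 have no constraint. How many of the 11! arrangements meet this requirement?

30078720

Inclusion-exclusion on the 3 forbidden self-matches:
Σ_{j=0}^{3} (-1)^j C(3,j)(11-j)!
= C(3,0)·11! - C(3,1)·10! + C(3,2)·9! - C(3,3)·8!
= 39916800 - 10886400 + 1088640 - 40320
= 30078720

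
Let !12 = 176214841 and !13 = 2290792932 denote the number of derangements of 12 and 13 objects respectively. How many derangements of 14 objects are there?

32071101049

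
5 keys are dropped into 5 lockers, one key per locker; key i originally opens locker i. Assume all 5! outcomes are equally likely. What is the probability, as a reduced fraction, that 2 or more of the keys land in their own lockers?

31/120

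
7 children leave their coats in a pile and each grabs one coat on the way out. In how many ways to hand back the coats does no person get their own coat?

!7 = 7! · Σ_{k=0}^{7} (-1)^k/k!
= 7! - 7!/1! + 7!/2! - 7!/3! + 7!/4! - 7!/5! + 7!/6! - 7!/7!
= 5040 - 5040 + 2520 - 840 + 210 - 42 + 7 - 1
= 1854

1854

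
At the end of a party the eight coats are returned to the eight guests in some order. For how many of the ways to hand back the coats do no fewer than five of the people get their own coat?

141

# with exactly i fixed is C(8,i)·!(8-i); sum over i=5..8:
  i=5: C(8,5)·!3 = 56·2 = 112
  i=6: C(8,6)·!2 = 28·1 = 28
  i=7: C(8,7)·!1 = 8·0 = 0
  i=8: C(8,8)·!0 = 1·1 = 1
Total = 141.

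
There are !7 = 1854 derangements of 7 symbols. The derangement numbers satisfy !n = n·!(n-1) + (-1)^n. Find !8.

!8 = 8·1854 + 1 = 14833.

14833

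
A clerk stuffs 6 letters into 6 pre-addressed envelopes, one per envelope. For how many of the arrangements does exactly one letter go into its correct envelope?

264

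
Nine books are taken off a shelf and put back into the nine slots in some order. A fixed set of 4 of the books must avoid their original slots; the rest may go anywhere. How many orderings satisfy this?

229080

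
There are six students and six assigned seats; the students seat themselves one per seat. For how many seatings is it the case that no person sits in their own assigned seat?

Recurrence: !6 = 6·!5 + (-1)^6.
!6 = 6·44 + 1 = 265

265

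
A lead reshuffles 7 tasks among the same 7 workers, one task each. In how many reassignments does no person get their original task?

By inclusion-exclusion, !7 = Σ (-1)^k · 7!/k! for k=0..7
= 7! - 7!/1! + 7!/2! - 7!/3! + 7!/4! - 7!/5! + 7!/6! - 7!/7!
= 5040 - 5040 + 2520 - 840 + 210 - 42 + 7 - 1
= 1854

1854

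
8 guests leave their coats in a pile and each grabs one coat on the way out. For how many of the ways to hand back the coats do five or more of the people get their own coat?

Sum C(8,i)·!(8-i) for i = 5..8:
  i=5: C(8,5)·!3 = 56·2 = 112
  i=6: C(8,6)·!2 = 28·1 = 28
  i=7: C(8,7)·!1 = 8·0 = 0
  i=8: C(8,8)·!0 = 1·1 = 1
Total = 141.

141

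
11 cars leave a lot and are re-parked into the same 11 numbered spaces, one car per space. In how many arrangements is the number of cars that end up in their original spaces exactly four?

Pick the 4 fixed positions: C(11,4) = 330 ways.
The other 7 form a derangement: !7 = 1854.
Total: 330 × 1854 = 611820.

611820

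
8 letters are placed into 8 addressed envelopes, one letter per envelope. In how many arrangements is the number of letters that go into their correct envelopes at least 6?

29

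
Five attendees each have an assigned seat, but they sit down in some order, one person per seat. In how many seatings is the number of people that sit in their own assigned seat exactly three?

Choose which 3 of the 5 are fixed: C(5,3) = 10.
The other 2 form a derangement: !2 = 1.
Total: 10 × 1 = 10.

10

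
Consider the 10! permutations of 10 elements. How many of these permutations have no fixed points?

By inclusion-exclusion, !10 = Σ (-1)^k · 10!/k! for k=0..10
= 10! - 10!/1! + 10!/2! - 10!/3! + 10!/4! - 10!/5! + 10!/6! - 10!/7! + 10!/8! - 10!/9! + 10!/10!
= 3628800 - 3628800 + 1814400 - 604800 + 151200 - 30240 + 5040 - 720 + 90 - 10 + 1
= 1334961

1334961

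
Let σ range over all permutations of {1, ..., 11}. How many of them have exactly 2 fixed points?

7342280

Pick the 2 fixed positions: C(11,2) = 55 ways.
The other 9 form a derangement: !9 = 133496.
Total: 55 × 133496 = 7342280.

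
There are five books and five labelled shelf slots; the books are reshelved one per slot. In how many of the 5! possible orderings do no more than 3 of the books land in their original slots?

# with exactly i fixed is C(5,i)·!(5-i); sum over i=0..3:
  i=0: C(5,0)·!5 = 1·44 = 44
  i=1: C(5,1)·!4 = 5·9 = 45
  i=2: C(5,2)·!3 = 10·2 = 20
  i=3: C(5,3)·!2 = 10·1 = 10
Total = 119.

119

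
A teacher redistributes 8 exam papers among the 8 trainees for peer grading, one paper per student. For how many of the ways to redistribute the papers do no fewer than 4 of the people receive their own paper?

771

# with exactly i fixed is C(8,i)·!(8-i); sum over i=4..8:
  i=4: C(8,4)·!4 = 70·9 = 630
  i=5: C(8,5)·!3 = 56·2 = 112
  i=6: C(8,6)·!2 = 28·1 = 28
  i=7: C(8,7)·!1 = 8·0 = 0
  i=8: C(8,8)·!0 = 1·1 = 1
Total = 771.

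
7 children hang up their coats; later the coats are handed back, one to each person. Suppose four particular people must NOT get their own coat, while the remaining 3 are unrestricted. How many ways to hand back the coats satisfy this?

2790

Let A_j be the event that the j-th constrained one is fixed. By inclusion-exclusion over the 4 events:
Σ_{j=0}^{4} (-1)^j C(4,j)(7-j)!
= C(4,0)·7! - C(4,1)·6! + C(4,2)·5! - C(4,3)·4! + C(4,4)·3!
= 5040 - 2880 + 720 - 96 + 6
= 2790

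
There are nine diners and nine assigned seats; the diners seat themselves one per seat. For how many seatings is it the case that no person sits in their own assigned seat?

133496

!9 is the nearest integer to 9!/e.
9! = 362880, and 362880/e ≈ 133496.09, so !9 = 133496.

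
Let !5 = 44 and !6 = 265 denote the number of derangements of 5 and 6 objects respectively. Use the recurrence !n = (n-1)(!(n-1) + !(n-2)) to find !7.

!7 = (7-1)·(!6 + !5) = 6·(265 + 44) = 6·309 = 1854.

1854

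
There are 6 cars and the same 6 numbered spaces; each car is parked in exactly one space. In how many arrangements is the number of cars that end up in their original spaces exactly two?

Pick the 2 fixed positions: C(6,2) = 15 ways.
The remaining 4 must be deranged: !4 = 9.
Total: 15 × 9 = 135.

135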